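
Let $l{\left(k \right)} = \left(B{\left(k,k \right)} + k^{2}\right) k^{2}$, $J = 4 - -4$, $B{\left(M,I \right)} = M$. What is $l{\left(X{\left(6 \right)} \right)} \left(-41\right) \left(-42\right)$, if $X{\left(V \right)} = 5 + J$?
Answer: $52965276$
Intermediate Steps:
$J = 8$ ($J = 4 + 4 = 8$)
$X{\left(V \right)} = 13$ ($X{\left(V \right)} = 5 + 8 = 13$)
$l{\left(k \right)} = k^{2} \left(k + k^{2}\right)$ ($l{\left(k \right)} = \left(k + k^{2}\right) k^{2} = k^{2} \left(k + k^{2}\right)$)
$l{\left(X{\left(6 \right)} \right)} \left(-41\right) \left(-42\right) = 13^{3} \left(1 + 13\right) \left(-41\right) \left(-42\right) = 2197 \cdot 14 \left(-41\right) \left(-42\right) = 30758 \left(-41\right) \left(-42\right) = \left(-1261078\right) \left(-42\right) = 52965276$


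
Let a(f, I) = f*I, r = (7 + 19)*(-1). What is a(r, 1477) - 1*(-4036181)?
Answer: 3997779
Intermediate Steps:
r = -26 (r = 26*(-1) = -26)
a(f, I) = I*f
a(r, 1477) - 1*(-4036181) = 1477*(-26) - 1*(-4036181) = -38402 + 4036181 = 3997779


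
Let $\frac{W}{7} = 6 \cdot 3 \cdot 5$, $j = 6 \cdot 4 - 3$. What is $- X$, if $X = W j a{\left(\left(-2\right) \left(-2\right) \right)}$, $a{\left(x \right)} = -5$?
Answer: $66150$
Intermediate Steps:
$j = 21$ ($j = 24 - 3 = 21$)
$W = 630$ ($W = 7 \cdot 6 \cdot 3 \cdot 5 = 7 \cdot 18 \cdot 5 = 7 \cdot 90 = 630$)
$X = -66150$ ($X = 630 \cdot 21 \left(-5\right) = 13230 \left(-5\right) = -66150$)
$- X = \left(-1\right) \left(-66150\right) = 66150$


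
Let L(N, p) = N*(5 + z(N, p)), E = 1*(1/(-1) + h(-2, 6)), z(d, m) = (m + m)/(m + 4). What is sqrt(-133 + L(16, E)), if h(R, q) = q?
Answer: I*sqrt(317)/3 ≈ 5.9348*I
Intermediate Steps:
z(d, m) = 2*m/(4 + m) (z(d, m) = (2*m)/(4 + m) = 2*m/(4 + m))
E = 5 (E = 1*(1/(-1) + 6) = 1*(-1 + 6) = 1*5 = 5)
L(N, p) = N*(5 + 2*p/(4 + p))
sqrt(-133 + L(16, E)) = sqrt(-133 + 16*(20 + 7*5)/(4 + 5)) = sqrt(-133 + 16*(20 + 35)/9) = sqrt(-133 + 16*(1/9)*55) = sqrt(-133 + 880/9) = sqrt(-317/9) = I*sqrt(317)/3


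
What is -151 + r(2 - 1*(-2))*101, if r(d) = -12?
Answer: -1363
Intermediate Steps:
-151 + r(2 - 1*(-2))*101 = -151 - 12*101 = -151 - 1212 = -1363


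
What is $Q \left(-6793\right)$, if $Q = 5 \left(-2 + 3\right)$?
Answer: $-33965$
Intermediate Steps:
$Q = 5$ ($Q = 5 \cdot 1 = 5$)
$Q \left(-6793\right) = 5 \left(-6793\right) = -33965$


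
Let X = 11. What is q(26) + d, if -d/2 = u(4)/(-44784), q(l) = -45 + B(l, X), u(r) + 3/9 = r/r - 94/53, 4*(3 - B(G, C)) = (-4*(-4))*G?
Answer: -64976008/445041 ≈ -146.00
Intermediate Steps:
B(G, C) = 3 - 4*G (B(G, C) = 3 - (-4*(-4))*G/4 = 3 - 4*G)
u(r) = -176/159 (u(r) = -⅓ + (r/r - 94/53) = -⅓ + (1 - 94*1/53) = -⅓ + (1 - 94/53) = -⅓ - 41/53 = -176/159)
q(l) = -42 - 4*l (q(l) = -45 + (3 - 4*l) = -42 - 4*l)
d = -22/445041 (d = -(-352)/(159*(-44784)) = -(-352)*(-1)/(159*44784) = -2*11/445041 = -22/445041 ≈ -4.9434e-5)
q(26) + d = (-42 - 4*26) - 22/445041 = (-42 - 104) - 22/445041 = -146 - 22/445041 = -64976008/445041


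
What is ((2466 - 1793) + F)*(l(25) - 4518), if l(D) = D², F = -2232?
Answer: 6069187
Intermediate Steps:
((2466 - 1793) + F)*(l(25) - 4518) = ((2466 - 1793) - 2232)*(25² - 4518) = (673 - 2232)*(625 - 4518) = -1559*(-3893) = 6069187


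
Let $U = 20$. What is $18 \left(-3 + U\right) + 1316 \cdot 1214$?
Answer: $1597930$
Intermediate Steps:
$18 \left(-3 + U\right) + 1316 \cdot 1214 = 18 \left(-3 + 20\right) + 1316 \cdot 1214 = 18 \cdot 17 + 1597624 = 306 + 1597624 = 1597930$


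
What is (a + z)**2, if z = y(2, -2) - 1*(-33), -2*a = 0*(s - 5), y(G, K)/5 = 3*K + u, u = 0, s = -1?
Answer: 9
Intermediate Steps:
y(G, K) = 15*K (y(G, K) = 5*(3*K + 0) = 5*(3*K) = 15*K)
a = 0 (a = -0*(-1 - 5) = -0*(-6) = -1/2*0 = 0)
z = 3 (z = 15*(-2) - 1*(-33) = -30 + 33 = 3)
(a + z)**2 = (0 + 3)**2 = 3**2 = 9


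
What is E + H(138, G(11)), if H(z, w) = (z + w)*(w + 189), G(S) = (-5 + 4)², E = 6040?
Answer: 32450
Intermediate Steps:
G(S) = 1 (G(S) = (-1)² = 1)
H(z, w) = (189 + w)*(w + z) (H(z, w) = (w + z)*(189 + w) = (189 + w)*(w + z))
E + H(138, G(11)) = 6040 + (1² + 189*1 + 189*138 + 1*138) = 6040 + (1 + 189 + 26082 + 138) = 6040 + 26410 = 32450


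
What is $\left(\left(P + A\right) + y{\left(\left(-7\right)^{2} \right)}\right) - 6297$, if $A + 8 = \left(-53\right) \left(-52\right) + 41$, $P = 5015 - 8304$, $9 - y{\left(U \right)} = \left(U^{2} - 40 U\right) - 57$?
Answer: $-7172$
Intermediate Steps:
$y{\left(U \right)} = 66 - U^{2} + 40 U$ ($y{\left(U \right)} = 9 - \left(\left(U^{2} - 40 U\right) - 57\right) = 9 - \left(-57 + U^{2} - 40 U\right) = 9 + \left(57 - U^{2} + 40 U\right) = 66 - U^{2} + 40 U$)
$P = -3289$ ($P = 5015 - 8304 = -3289$)
$A = 2789$ ($A = -8 + \left(\left(-53\right) \left(-52\right) + 41\right) = -8 + \left(2756 + 41\right) = -8 + 2797 = 2789$)
$\left(\left(P + A\right) + y{\left(\left(-7\right)^{2} \right)}\right) - 6297 = \left(\left(-3289 + 2789\right) + \left(66 - \left(\left(-7\right)^{2}\right)^{2} + 40 \left(-7\right)^{2}\right)\right) - 6297 = \left(-500 + \left(66 - 49^{2} + 40 \cdot 49\right)\right) - 6297 = \left(-500 + \left(66 - 2401 + 1960\right)\right) - 6297 = \left(-500 - 375\right) - 6297 = -875 - 6297 = -7172$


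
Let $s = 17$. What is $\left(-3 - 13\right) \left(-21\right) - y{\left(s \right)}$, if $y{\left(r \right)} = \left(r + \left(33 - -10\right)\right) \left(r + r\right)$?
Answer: $-1704$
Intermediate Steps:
$y{\left(r \right)} = 2 r \left(43 + r\right)$ ($y{\left(r \right)} = \left(r + \left(33 + 10\right)\right) 2 r = \left(r + 43\right) 2 r = \left(43 + r\right) 2 r = 2 r \left(43 + r\right)$)
$\left(-3 - 13\right) \left(-21\right) - y{\left(s \right)} = \left(-3 - 13\right) \left(-21\right) - 2 \cdot 17 \left(43 + 17\right) = \left(-16\right) \left(-21\right) - 2 \cdot 17 \cdot 60 = 336 - 2040 = -1704$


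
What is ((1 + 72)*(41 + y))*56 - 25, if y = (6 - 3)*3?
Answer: 204375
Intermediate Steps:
y = 9 (y = 3*3 = 9)
((1 + 72)*(41 + y))*56 - 25 = ((1 + 72)*(41 + 9))*56 - 25 = (73*50)*56 - 25 = 3650*56 - 25 = 204400 - 25 = 204375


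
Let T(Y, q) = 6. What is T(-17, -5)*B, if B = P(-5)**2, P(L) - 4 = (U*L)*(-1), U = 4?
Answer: 3456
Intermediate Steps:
P(L) = 4 - 4*L (P(L) = 4 + (4*L)*(-1) = 4 - 4*L)
B = 576 (B = (4 - 4*(-5))**2 = (4 + 20)**2 = 24**2 = 576)
T(-17, -5)*B = 6*576 = 3456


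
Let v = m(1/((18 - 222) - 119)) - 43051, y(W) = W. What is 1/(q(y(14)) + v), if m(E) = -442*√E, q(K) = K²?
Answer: -814245/34894480967 + 26*I*√323/34894480967 ≈ -2.3334e-5 + 1.3391e-8*I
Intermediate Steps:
v = -43051 - 26*I*√323/19 (v = -442*I*√323/323 - 43051 = -26*I*√323/19 - 43051 = -43051 - 26*I*√323/19 ≈ -43051.0 - 24.594*I)
1/(q(y(14)) + v) = 1/(14² + (-43051 - 26*I*√323/19)) = 1/(196 + (-43051 - 26*I*√323/19)) = 1/(-42855 - 26*I*√323/19)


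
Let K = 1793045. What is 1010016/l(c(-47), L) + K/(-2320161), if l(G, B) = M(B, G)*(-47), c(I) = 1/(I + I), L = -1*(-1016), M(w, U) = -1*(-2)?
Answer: -1171784139403/109047567 ≈ -10746.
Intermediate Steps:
M(w, U) = 2
L = 1016
c(I) = 1/(2*I)
l(G, B) = -94 (l(G, B) = 2*(-47) = -94)
1010016/l(c(-47), L) + K/(-2320161) = 1010016/(-94) + 1793045/(-2320161) = 1010016*(-1/94) + 1793045*(-1/2320161) = -505008/47 - 1793045/2320161 = -1171784139403/109047567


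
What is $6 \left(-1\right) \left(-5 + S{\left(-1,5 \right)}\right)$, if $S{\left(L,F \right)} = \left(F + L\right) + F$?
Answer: $-24$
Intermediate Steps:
$S{\left(L,F \right)} = L + 2 F$
$6 \left(-1\right) \left(-5 + S{\left(-1,5 \right)}\right) = 6 \left(-1\right) \left(-5 + \left(-1 + 2 \cdot 5\right)\right) = - 6 \left(-5 + \left(-1 + 10\right)\right) = - 6 \left(-5 + 9\right) = \left(-6\right) 4 = -24$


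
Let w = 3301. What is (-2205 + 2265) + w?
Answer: 3361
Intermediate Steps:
(-2205 + 2265) + w = (-2205 + 2265) + 3301 = 60 + 3301 = 3361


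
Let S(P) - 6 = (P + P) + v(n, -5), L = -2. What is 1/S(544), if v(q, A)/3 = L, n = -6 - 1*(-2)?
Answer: 1/1088 ≈ 0.00091912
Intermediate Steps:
n = -4 (n = -6 + 2 = -4)
v(q, A) = -6 (v(q, A) = 3*(-2) = -6)
S(P) = 2*P (S(P) = 6 + ((P + P) - 6) = 6 + (2*P - 6) = 6 + (-6 + 2*P) = 2*P)
1/S(544) = 1/(2*544) = 1/1088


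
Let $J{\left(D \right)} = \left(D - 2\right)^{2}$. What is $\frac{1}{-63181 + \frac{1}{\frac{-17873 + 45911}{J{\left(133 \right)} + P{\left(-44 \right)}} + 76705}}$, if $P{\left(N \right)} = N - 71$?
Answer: $- \frac{217923578}{13768629578777} \approx -1.5828 \cdot 10^{-5}$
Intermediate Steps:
$P{\left(N \right)} = -71 + N$ ($P{\left(N \right)} = N - 71 = -71 + N$)
$J{\left(D \right)} = \left(-2 + D\right)^{2}$
$\frac{1}{-63181 + \frac{1}{\frac{-17873 + 45911}{J{\left(133 \right)} + P{\left(-44 \right)}} + 76705}} = \frac{1}{-63181 + \frac{1}{\frac{-17873 + 45911}{\left(-2 + 133\right)^{2} - 115} + 76705}} = \frac{1}{-63181 + \frac{1}{\frac{28038}{131^{2} - 115} + 76705}} = \frac{1}{-63181 + \frac{1}{\frac{28038}{17161 - 115} + 76705}} = \frac{1}{-63181 + \frac{1}{\frac{28038}{17046} + 76705}} = \frac{1}{-63181 + \frac{1}{28038 \cdot \frac{1}{17046} + 76705}} = \frac{1}{-63181 + \frac{1}{\frac{4673}{2841} + 76705}} = \frac{1}{-63181 + \frac{1}{\frac{217923578}{2841}}} = \frac{1}{-63181 + \frac{2841}{217923578}} = \frac{1}{- \frac{13768629578777}{217923578}} = - \frac{217923578}{13768629578777}$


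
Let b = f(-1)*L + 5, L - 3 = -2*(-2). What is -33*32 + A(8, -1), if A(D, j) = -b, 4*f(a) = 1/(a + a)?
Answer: -8481/8 ≈ -1060.1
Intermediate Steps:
L = 7 (L = 3 - 2*(-2) = 3 + 4 = 7)
f(a) = 1/(8*a) (f(a) = 1/(4*(a + a)) = 1/(4*((2*a))) = (1/(2*a))/4 = 1/(8*a))
b = 33/8 (b = ((⅛)/(-1))*7 + 5 = ((⅛)*(-1))*7 + 5 = -⅛*7 + 5 = -7/8 + 5 = 33/8 ≈ 4.1250)
A(D, j) = -33/8 (A(D, j) = -1*33/8 = -33/8)
-33*32 + A(8, -1) = -33*32 - 33/8 = -1056 - 33/8 = -8481/8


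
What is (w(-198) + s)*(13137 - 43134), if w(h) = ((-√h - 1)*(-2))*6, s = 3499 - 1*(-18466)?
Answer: -659244069 - 1079892*I*√22 ≈ -6.5924e+8 - 5.0651e+6*I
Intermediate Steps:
s = 21965 (s = 3499 + 18466 = 21965)
w(h) = 12 + 12*√h (w(h) = ((-1 - √h)*(-2))*6 = (2 + 2*√h)*6 = 12 + 12*√h)
(w(-198) + s)*(13137 - 43134) = ((12 + 12*√(-198)) + 21965)*(13137 - 43134) = ((12 + 12*(3*I*√22)) + 21965)*(-29997) = ((12 + 36*I*√22) + 21965)*(-29997) = (21977 + 36*I*√22)*(-29997) = -659244069 - 1079892*I*√22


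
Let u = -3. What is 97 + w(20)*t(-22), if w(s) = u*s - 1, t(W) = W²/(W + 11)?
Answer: 2781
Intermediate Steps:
t(W) = W²/(11 + W)
w(s) = -1 - 3*s (w(s) = -3*s - 1 = -1 - 3*s)
97 + w(20)*t(-22) = 97 + (-1 - 3*20)*((-22)²/(11 - 22)) = 97 + (-1 - 60)*(484/(-11)) = 97 - 29524*(-1)/11 = 97 - 61*(-44) = 97 + 2684 = 2781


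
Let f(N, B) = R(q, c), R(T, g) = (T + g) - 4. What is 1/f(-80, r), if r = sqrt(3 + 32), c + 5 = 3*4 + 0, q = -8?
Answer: -1/5 ≈ -0.20000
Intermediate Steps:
c = 7 (c = -5 + (3*4 + 0) = -5 + (12 + 0) = -5 + 12 = 7)
r = sqrt(35) ≈ 5.9161
R(T, g) = -4 + T + g
f(N, B) = -5 (f(N, B) = -4 - 8 + 7 = -5)
1/f(-80, r) = 1/(-5) = -1/5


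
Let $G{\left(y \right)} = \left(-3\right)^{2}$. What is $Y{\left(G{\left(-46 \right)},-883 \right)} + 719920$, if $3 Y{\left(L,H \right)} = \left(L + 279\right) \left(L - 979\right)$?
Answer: $626800$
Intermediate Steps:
$G{\left(y \right)} = 9$
$Y{\left(L,H \right)} = \frac{\left(-979 + L\right) \left(279 + L\right)}{3}$ ($Y{\left(L,H \right)} = \frac{\left(L + 279\right) \left(L - 979\right)}{3} = \frac{\left(279 + L\right) \left(-979 + L\right)}{3} = \frac{\left(-979 + L\right) \left(279 + L\right)}{3}$)
$Y{\left(G{\left(-46 \right)},-883 \right)} + 719920 = \left(-91047 - 2100 + \frac{9^{2}}{3}\right) + 719920 = \left(-91047 - 2100 + \frac{1}{3} \cdot 81\right) + 719920 = \left(-91047 - 2100 + 27\right) + 719920 = -93120 + 719920 = 626800$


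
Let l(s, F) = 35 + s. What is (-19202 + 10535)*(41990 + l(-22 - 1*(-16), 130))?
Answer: -364178673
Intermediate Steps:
(-19202 + 10535)*(41990 + l(-22 - 1*(-16), 130)) = (-19202 + 10535)*(41990 + (35 + (-22 - 1*(-16)))) = -8667*(41990 + (35 + (-22 + 16))) = -8667*(41990 + (35 - 6)) = -8667*(41990 + 29) = -8667*42019 = -364178673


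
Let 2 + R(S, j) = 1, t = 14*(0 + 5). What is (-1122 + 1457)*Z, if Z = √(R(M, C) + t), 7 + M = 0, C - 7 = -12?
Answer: 335*√69 ≈ 2782.7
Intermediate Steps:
C = -5 (C = 7 - 12 = -5)
M = -7 (M = -7 + 0 = -7)
t = 70 (t = 14*5 = 70)
R(S, j) = -1 (R(S, j) = -2 + 1 = -1)
Z = √69 (Z = √(-1 + 70) = √69 ≈ 8.3066)
(-1122 + 1457)*Z = (-1122 + 1457)*√69 = 335*√69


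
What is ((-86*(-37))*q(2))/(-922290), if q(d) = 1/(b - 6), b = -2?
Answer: 1591/3689160 ≈ 0.00043126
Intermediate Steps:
q(d) = -⅛ (q(d) = 1/(-2 - 6) = 1/(-8) = -⅛)
((-86*(-37))*q(2))/(-922290) = (-86*(-37)*(-⅛))/(-922290) = (3182*(-⅛))*(-1/922290) = -1591/4*(-1/922290) = 1591/3689160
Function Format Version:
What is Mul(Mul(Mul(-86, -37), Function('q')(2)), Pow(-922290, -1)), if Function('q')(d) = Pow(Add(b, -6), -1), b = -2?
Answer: Rational(1591, 3689160) ≈ 0.00043126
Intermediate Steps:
Function('q')(d) = Rational(-1, 8) (Function('q')(d) = Pow(Add(-2, -6), -1) = Pow(-8, -1) = Rational(-1, 8))
Mul(Mul(Mul(-86, -37), Function('q')(2)), Pow(-922290, -1)) = Mul(Mul(Mul(-86, -37), Rational(-1, 8)), Pow(-922290, -1)) = Mul(Mul(3182, Rational(-1, 8)), Rational(-1, 922290)) = Mul(Rational(-1591, 4), Rational(-1, 922290)) = Rational(1591, 3689160)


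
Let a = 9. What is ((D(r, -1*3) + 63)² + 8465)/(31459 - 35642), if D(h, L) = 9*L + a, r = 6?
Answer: -10490/4183 ≈ -2.5078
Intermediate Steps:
D(h, L) = 9 + 9*L (D(h, L) = 9*L + 9 = 9 + 9*L)
((D(r, -1*3) + 63)² + 8465)/(31459 - 35642) = (((9 + 9*(-1*3)) + 63)² + 8465)/(31459 - 35642) = (((9 + 9*(-3)) + 63)² + 8465)/(-4183) = (((9 - 27) + 63)² + 8465)*(-1/4183) = ((-18 + 63)² + 8465)*(-1/4183) = (45² + 8465)*(-1/4183) = (2025 + 8465)*(-1/4183) = 10490*(-1/4183) = -10490/4183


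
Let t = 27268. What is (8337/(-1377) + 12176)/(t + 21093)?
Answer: 5586005/22197699 ≈ 0.25165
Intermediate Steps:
(8337/(-1377) + 12176)/(t + 21093) = (8337/(-1377) + 12176)/(27268 + 21093) = (8337*(-1/1377) + 12176)/48361 = (-2779/459 + 12176)*(1/48361) = (5586005/459)*(1/48361) = 5586005/22197699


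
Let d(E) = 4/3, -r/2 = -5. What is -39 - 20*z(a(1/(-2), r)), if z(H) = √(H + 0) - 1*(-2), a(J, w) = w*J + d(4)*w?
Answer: -79 - 100*√3/3 ≈ -136.74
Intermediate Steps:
r = 10 (r = -2*(-5) = 10)
d(E) = 4/3 (d(E) = 4*(⅓) = 4/3)
a(J, w) = 4*w/3 + J*w (a(J, w) = w*J + 4*w/3 = J*w + 4*w/3 = 4*w/3 + J*w)
z(H) = 2 + √H (z(H) = √H + 2 = 2 + √H)
-39 - 20*z(a(1/(-2), r)) = -39 - 20*(2 + √((⅓)*10*(4 + 3/(-2)))) = -39 - 20*(2 + √((⅓)*10*(4 + 3*(-½)))) = -39 - 20*(2 + √((⅓)*10*(4 - 3/2))) = -39 - 20*(2 + √((⅓)*10*(5/2))) = -39 - 20*(2 + √(25/3)) = -39 - 20*(2 + 5*√3/3) = -39 + (-40 - 100*√3/3) = -79 - 100*√3/3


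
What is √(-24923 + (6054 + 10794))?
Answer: 5*I*√323 ≈ 89.861*I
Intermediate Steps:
√(-24923 + (6054 + 10794)) = √(-24923 + 16848) = √(-8075) = 5*I*√323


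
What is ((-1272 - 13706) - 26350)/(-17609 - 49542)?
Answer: 5904/9593 ≈ 0.61545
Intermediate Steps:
((-1272 - 13706) - 26350)/(-17609 - 49542) = (-14978 - 26350)/(-67151) = -41328*(-1/67151) = 5904/9593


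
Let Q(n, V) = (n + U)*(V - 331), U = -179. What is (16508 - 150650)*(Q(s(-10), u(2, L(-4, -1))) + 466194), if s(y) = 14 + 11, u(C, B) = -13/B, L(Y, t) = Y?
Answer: -69306811785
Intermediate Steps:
s(y) = 25
Q(n, V) = (-331 + V)*(-179 + n) (Q(n, V) = (n - 179)*(V - 331) = (-179 + n)*(-331 + V) = (-331 + V)*(-179 + n))
(16508 - 150650)*(Q(s(-10), u(2, L(-4, -1))) + 466194) = (16508 - 150650)*((59249 - 331*25 - (-2327)/(-4) - 13/(-4)*25) + 466194) = -134142*((59249 - 8275 - (-2327)*(-1)/4 - 13*(-1/4)*25) + 466194) = -134142*((59249 - 8275 - 179*13/4 + (13/4)*25) + 466194) = -134142*((59249 - 8275 - 2327/4 + 325/4) + 466194) = -134142*(100947/2 + 466194) = -134142*1033335/2 = -69306811785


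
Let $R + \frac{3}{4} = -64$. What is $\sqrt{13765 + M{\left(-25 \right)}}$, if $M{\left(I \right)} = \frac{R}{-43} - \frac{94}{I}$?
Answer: $\frac{3 \sqrt{282902461}}{430} \approx 117.35$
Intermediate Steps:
$R = - \frac{259}{4}$ ($R = - \frac{3}{4} - 64 = - \frac{259}{4} \approx -64.75$)
$M{\left(I \right)} = \frac{259}{172} - \frac{94}{I}$ ($M{\left(I \right)} = - \frac{259}{4 \left(-43\right)} - \frac{94}{I} = \left(- \frac{259}{4}\right) \left(- \frac{1}{43}\right) - \frac{94}{I} = \frac{259}{172} - \frac{94}{I}$)
$\sqrt{13765 + M{\left(-25 \right)}} = \sqrt{13765 - \left(- \frac{259}{172} + \frac{94}{-25}\right)} = \sqrt{13765 + \left(\frac{259}{172} - - \frac{94}{25}\right)} = \sqrt{13765 + \left(\frac{259}{172} + \frac{94}{25}\right)} = \sqrt{13765 + \frac{22643}{4300}} = \sqrt{\frac{59212143}{4300}} = \frac{3 \sqrt{282902461}}{430}$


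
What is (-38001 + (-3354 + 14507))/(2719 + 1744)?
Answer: -26848/4463 ≈ -6.0157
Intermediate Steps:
(-38001 + (-3354 + 14507))/(2719 + 1744) = (-38001 + 11153)/4463 = -26848*1/4463 = -26848/4463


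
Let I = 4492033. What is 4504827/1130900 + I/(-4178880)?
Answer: 687254566703/236294769600 ≈ 2.9085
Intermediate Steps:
4504827/1130900 + I/(-4178880) = 4504827/1130900 + 4492033/(-4178880) = 4504827*(1/1130900) + 4492033*(-1/4178880) = 4504827/1130900 - 4492033/4178880 = 687254566703/236294769600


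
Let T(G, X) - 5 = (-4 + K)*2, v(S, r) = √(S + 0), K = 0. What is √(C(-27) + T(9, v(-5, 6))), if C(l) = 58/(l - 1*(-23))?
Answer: I*√70/2 ≈ 4.1833*I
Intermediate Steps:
C(l) = 58/(23 + l) (C(l) = 58/(l + 23) = 58/(23 + l))
v(S, r) = √S
T(G, X) = -3 (T(G, X) = 5 + (-4 + 0)*2 = 5 - 4*2 = 5 - 8 = -3)
√(C(-27) + T(9, v(-5, 6))) = √(58/(23 - 27) - 3) = √(58/(-4) - 3) = √(58*(-¼) - 3) = √(-29/2 - 3) = √(-35/2) = I*√70/2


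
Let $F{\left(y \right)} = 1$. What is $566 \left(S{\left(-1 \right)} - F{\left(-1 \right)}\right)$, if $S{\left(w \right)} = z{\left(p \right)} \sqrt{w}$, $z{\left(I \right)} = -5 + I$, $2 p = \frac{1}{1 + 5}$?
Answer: $-566 - \frac{16697 i}{6} \approx -566.0 - 2782.8 i$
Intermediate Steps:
$p = \frac{1}{12}$ ($p = \frac{1}{2 \left(1 + 5\right)} = \frac{1}{2 \cdot 6} = \frac{1}{2} \cdot \frac{1}{6} = \frac{1}{12} \approx 0.083333$)
$S{\left(w \right)} = - \frac{59 \sqrt{w}}{12}$ ($S{\left(w \right)} = \left(-5 + \frac{1}{12}\right) \sqrt{w} = - \frac{59 \sqrt{w}}{12}$)
$566 \left(S{\left(-1 \right)} - F{\left(-1 \right)}\right) = 566 \left(- \frac{59 \sqrt{-1}}{12} - 1\right) = 566 \left(- \frac{59 i}{12} - 1\right) = 566 \left(-1 - \frac{59 i}{12}\right) = -566 - \frac{16697 i}{6}$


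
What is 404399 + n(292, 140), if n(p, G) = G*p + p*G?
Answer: 486159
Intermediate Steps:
n(p, G) = 2*G*p (n(p, G) = G*p + G*p = 2*G*p)
404399 + n(292, 140) = 404399 + 2*140*292 = 404399 + 81760 = 486159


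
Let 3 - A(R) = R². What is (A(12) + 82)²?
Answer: 3481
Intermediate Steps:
A(R) = 3 - R²
(A(12) + 82)² = ((3 - 1*12²) + 82)² = ((3 - 1*144) + 82)² = ((3 - 144) + 82)² = (-141 + 82)² = (-59)² = 3481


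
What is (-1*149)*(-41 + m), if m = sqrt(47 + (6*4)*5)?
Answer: 6109 - 149*sqrt(167) ≈ 4183.5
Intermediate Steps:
m = sqrt(167) (m = sqrt(47 + 24*5) = sqrt(47 + 120) = sqrt(167) ≈ 12.923)
(-1*149)*(-41 + m) = (-1*149)*(-41 + sqrt(167)) = -149*(-41 + sqrt(167)) = 6109 - 149*sqrt(167)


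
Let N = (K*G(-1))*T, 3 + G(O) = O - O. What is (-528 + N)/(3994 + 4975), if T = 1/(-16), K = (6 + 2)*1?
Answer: -1053/17938 ≈ -0.058702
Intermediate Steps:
G(O) = -3 (G(O) = -3 + (O - O) = -3 + 0 = -3)
K = 8 (K = 8*1 = 8)
T = -1/16 ≈ -0.062500
N = 3/2 (N = (8*(-3))*(-1/16) = -24*(-1/16) = 3/2 ≈ 1.5000)
(-528 + N)/(3994 + 4975) = (-528 + 3/2)/(3994 + 4975) = -1053/2/8969 = -1053/2*1/8969 = -1053/17938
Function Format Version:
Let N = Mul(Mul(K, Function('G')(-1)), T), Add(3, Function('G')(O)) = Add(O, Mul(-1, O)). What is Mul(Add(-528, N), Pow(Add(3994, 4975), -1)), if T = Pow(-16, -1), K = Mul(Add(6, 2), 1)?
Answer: Rational(-1053, 17938) ≈ -0.058702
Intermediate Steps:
Function('G')(O) = -3 (Function('G')(O) = Add(-3, Add(O, Mul(-1, O))) = Add(-3, 0) = -3)
K = 8 (K = Mul(8, 1) = 8)
T = Rational(-1, 16) ≈ -0.062500
N = Rational(3, 2) (N = Mul(Mul(8, -3), Rational(-1, 16)) = Mul(-24, Rational(-1, 16)) = Rational(3, 2) ≈ 1.5000)
Mul(Add(-528, N), Pow(Add(3994, 4975), -1)) = Mul(Add(-528, Rational(3, 2)), Pow(Add(3994, 4975), -1)) = Mul(Rational(-1053, 2), Pow(8969, -1)) = Mul(Rational(-1053, 2), Rational(1, 8969)) = Rational(-1053, 17938)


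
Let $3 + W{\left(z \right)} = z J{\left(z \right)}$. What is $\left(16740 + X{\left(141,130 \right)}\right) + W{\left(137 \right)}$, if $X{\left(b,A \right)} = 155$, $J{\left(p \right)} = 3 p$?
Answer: $73199$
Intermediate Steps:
$W{\left(z \right)} = -3 + 3 z^{2}$ ($W{\left(z \right)} = -3 + z 3 z = -3 + 3 z^{2}$)
$\left(16740 + X{\left(141,130 \right)}\right) + W{\left(137 \right)} = \left(16740 + 155\right) - \left(3 - 3 \cdot 137^{2}\right) = 16895 + \left(-3 + 3 \cdot 18769\right) = 16895 + \left(-3 + 56307\right) = 16895 + 56304 = 73199$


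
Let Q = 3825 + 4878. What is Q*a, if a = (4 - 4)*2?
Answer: 0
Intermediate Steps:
a = 0 (a = 0*2 = 0)
Q = 8703
Q*a = 8703*0 = 0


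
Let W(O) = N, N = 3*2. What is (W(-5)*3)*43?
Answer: 774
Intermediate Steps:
N = 6
W(O) = 6
(W(-5)*3)*43 = (6*3)*43 = 18*43 = 774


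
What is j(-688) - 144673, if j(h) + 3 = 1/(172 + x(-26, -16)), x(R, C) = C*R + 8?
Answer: -86226895/596 ≈ -1.4468e+5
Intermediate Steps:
x(R, C) = 8 + C*R
j(h) = -1787/596 (j(h) = -3 + 1/(172 + (8 - 16*(-26))) = -3 + 1/(172 + (8 + 416)) = -3 + 1/(172 + 424) = -3 + 1/596 = -1787/596)
j(-688) - 144673 = -1787/596 - 144673 = -86226895/596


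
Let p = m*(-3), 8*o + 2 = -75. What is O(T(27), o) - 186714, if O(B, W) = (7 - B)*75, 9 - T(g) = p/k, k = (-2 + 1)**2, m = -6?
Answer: -185514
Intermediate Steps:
o = -77/8 (o = -1/4 + (1/8)*(-75) = -1/4 - 75/8 = -77/8 ≈ -9.6250)
p = 18 (p = -6*(-3) = 18)
k = 1 (k = (-1)**2 = 1)
T(g) = -9 (T(g) = 9 - 18/1 = 9 - 18 = -9)
O(B, W) = 525 - 75*B
O(T(27), o) - 186714 = (525 - 75*(-9)) - 186714 = (525 + 675) - 186714 = 1200 - 186714 = -185514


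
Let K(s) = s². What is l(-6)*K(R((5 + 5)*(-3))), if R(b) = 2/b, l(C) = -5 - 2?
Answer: -7/225 ≈ -0.031111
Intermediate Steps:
l(C) = -7
l(-6)*K(R((5 + 5)*(-3))) = -7*4/(9*(5 + 5)²) = -7*(2/((10*(-3))))² = -7*(2/(-30))² = -7*(2*(-1/30))² = -7*(-1/15)² = -7*1/225 = -7/225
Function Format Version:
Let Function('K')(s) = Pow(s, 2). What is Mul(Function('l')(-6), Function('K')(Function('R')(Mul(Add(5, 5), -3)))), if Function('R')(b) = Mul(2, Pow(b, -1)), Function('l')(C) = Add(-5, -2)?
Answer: Rational(-7, 225) ≈ -0.031111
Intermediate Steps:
Function('l')(C) = -7
Mul(Function('l')(-6), Function('K')(Function('R')(Mul(Add(5, 5), -3)))) = Mul(-7, Pow(Mul(2, Pow(Mul(Add(5, 5), -3), -1)), 2)) = Mul(-7, Pow(Mul(2, Pow(Mul(10, -3), -1)), 2)) = Mul(-7, Pow(Mul(2, Pow(-30, -1)), 2)) = Mul(-7, Pow(Mul(2, Rational(-1, 30)), 2)) = Mul(-7, Pow(Rational(-1, 15), 2)) = Mul(-7, Rational(1, 225)) = Rational(-7, 225)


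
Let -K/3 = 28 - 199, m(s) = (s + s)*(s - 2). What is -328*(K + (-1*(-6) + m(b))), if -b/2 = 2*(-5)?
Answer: -406392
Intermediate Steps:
b = 20 (b = -4*(-5) = -2*(-10) = 20)
m(s) = 2*s*(-2 + s) (m(s) = (2*s)*(-2 + s) = 2*s*(-2 + s))
K = 513 (K = -3*(28 - 199) = -3*(-171) = 513)
-328*(K + (-1*(-6) + m(b))) = -328*(513 + (-1*(-6) + 2*20*(-2 + 20))) = -328*(513 + (6 + 2*20*18)) = -328*(513 + (6 + 720)) = -328*(513 + 726) = -328*1239 = -406392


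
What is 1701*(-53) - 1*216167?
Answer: -306320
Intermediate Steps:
1701*(-53) - 1*216167 = -90153 - 216167 = -306320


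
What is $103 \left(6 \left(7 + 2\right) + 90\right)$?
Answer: $14832$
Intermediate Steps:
$103 \left(6 \left(7 + 2\right) + 90\right) = 103 \left(6 \cdot 9 + 90\right) = 103 \left(54 + 90\right) = 103 \cdot 144 = 14832$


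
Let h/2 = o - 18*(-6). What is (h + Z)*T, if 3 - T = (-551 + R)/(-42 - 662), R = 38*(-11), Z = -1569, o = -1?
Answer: -1548765/704 ≈ -2199.9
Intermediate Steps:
R = -418
T = 1143/704 (T = 3 - (-551 - 418)/(-42 - 662) = 3 - (-969)/(-704) = 3 - (-969)*(-1)/704 = 3 - 1*969/704 = 3 - 969/704 = 1143/704 ≈ 1.6236)
h = 214 (h = 2*(-1 - 18*(-6)) = 2*(-1 + 108) = 2*107 = 214)
(h + Z)*T = (214 - 1569)*(1143/704) = -1355*1143/704 = -1548765/704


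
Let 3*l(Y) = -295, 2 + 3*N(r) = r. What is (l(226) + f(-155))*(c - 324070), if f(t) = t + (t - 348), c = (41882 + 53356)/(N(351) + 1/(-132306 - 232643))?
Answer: 46709199279197353/191050797 ≈ 2.4449e+8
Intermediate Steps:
N(r) = -2/3 + r/3
l(Y) = -295/3 (l(Y) = (1/3)*(-295) = -295/3)
c = 52135519293/63683599 (c = (41882 + 53356)/((-2/3 + (1/3)*351) + 1/(-132306 - 232643)) = 95238/((-2/3 + 117) + 1/(-364949)) = 95238/(349/3 - 1/364949) = 95238/(127367198/1094847) = 95238*(1094847/127367198) = 52135519293/63683599 ≈ 818.67)
f(t) = -348 + 2*t (f(t) = t + (-348 + t) = -348 + 2*t)
(l(226) + f(-155))*(c - 324070) = (-295/3 + (-348 + 2*(-155)))*(52135519293/63683599 - 324070) = (-295/3 + (-348 - 310))*(-20585808408637/63683599) = (-295/3 - 658)*(-20585808408637/63683599) = -2269/3*(-20585808408637/63683599) = 46709199279197353/191050797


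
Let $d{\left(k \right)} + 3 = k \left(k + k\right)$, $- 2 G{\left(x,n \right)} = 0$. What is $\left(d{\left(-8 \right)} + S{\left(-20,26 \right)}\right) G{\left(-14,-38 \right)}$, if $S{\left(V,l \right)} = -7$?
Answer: $0$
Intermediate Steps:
$G{\left(x,n \right)} = 0$ ($G{\left(x,n \right)} = \left(- \frac{1}{2}\right) 0 = 0$)
$d{\left(k \right)} = -3 + 2 k^{2}$ ($d{\left(k \right)} = -3 + k \left(k + k\right) = -3 + k 2 k = -3 + 2 k^{2}$)
$\left(d{\left(-8 \right)} + S{\left(-20,26 \right)}\right) G{\left(-14,-38 \right)} = \left(\left(-3 + 2 \left(-8\right)^{2}\right) - 7\right) 0 = \left(\left(-3 + 2 \cdot 64\right) - 7\right) 0 = \left(\left(-3 + 128\right) - 7\right) 0 = \left(125 - 7\right) 0 = 118 \cdot 0 = 0$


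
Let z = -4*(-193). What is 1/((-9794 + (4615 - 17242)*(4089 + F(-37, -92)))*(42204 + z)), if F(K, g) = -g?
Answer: -1/2269273804256 ≈ -4.4067e-13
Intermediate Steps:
z = 772
1/((-9794 + (4615 - 17242)*(4089 + F(-37, -92)))*(42204 + z)) = 1/((-9794 + (4615 - 17242)*(4089 - 1*(-92)))*(42204 + 772)) = 1/((-9794 - 12627*(4089 + 92))*42976) = 1/((-9794 - 12627*4181)*42976) = 1/((-9794 - 52793487)*42976) = 1/(-52803281*42976) = 1/(-2269273804256) = -1/2269273804256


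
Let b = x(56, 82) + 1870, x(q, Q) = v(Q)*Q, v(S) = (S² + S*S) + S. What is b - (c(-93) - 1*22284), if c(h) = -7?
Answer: 1133621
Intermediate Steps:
v(S) = S + 2*S² (v(S) = (S² + S²) + S = 2*S² + S = S + 2*S²)
x(q, Q) = Q²*(1 + 2*Q) (x(q, Q) = (Q*(1 + 2*Q))*Q = Q²*(1 + 2*Q))
b = 1111330 (b = 82²*(1 + 2*82) + 1870 = 6724*(1 + 164) + 1870 = 6724*165 + 1870 = 1109460 + 1870 = 1111330)
b - (c(-93) - 1*22284) = 1111330 - (-7 - 1*22284) = 1111330 - (-7 - 22284) = 1111330 - 1*(-22291) = 1111330 + 22291 = 1133621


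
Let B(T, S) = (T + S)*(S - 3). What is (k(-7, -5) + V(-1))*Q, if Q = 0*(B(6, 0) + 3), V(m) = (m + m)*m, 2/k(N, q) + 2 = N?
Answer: 0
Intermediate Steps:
B(T, S) = (-3 + S)*(S + T) (B(T, S) = (S + T)*(-3 + S) = (-3 + S)*(S + T))
k(N, q) = 2/(-2 + N)
V(m) = 2*m² (V(m) = (2*m)*m = 2*m²)
Q = 0 (Q = 0*((0² - 3*0 - 3*6 + 0*6) + 3) = 0*((0 + 0 - 18 + 0) + 3) = 0*(-18 + 3) = 0*(-15) = 0)
(k(-7, -5) + V(-1))*Q = (2/(-2 - 7) + 2*(-1)²)*0 = (2/(-9) + 2*1)*0 = (2*(-⅑) + 2)*0 = (-2/9 + 2)*0 = (16/9)*0 = 0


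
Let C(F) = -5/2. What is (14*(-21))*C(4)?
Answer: 735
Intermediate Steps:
C(F) = -5/2 (C(F) = -5*½ = -5/2)
(14*(-21))*C(4) = (14*(-21))*(-5/2) = -294*(-5/2) = 735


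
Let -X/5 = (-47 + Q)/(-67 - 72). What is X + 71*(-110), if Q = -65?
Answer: -1086150/139 ≈ -7814.0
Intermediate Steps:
X = -560/139 (X = -5*(-47 - 65)/(-67 - 72) = -(-560)/(-139) = -(-560)*(-1)/139 = -5*112/139 = -560/139 ≈ -4.0288)
X + 71*(-110) = -560/139 + 71*(-110) = -560/139 - 7810 = -1086150/139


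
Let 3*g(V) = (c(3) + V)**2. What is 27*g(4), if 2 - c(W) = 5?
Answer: 9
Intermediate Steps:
c(W) = -3 (c(W) = 2 - 1*5 = 2 - 5 = -3)
g(V) = (-3 + V)**2/3
27*g(4) = 27*((-3 + 4)**2/3) = 27*((1/3)*1**2) = 27*((1/3)*1) = 27*(1/3) = 9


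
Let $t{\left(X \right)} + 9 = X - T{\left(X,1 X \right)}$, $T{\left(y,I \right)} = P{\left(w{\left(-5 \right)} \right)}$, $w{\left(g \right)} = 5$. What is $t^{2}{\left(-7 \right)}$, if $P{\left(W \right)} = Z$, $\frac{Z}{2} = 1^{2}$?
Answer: $324$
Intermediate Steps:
$Z = 2$ ($Z = 2 \cdot 1^{2} = 2 \cdot 1 = 2$)
$P{\left(W \right)} = 2$
$T{\left(y,I \right)} = 2$
$t{\left(X \right)} = -11 + X$ ($t{\left(X \right)} = -9 + \left(X - 2\right) = -9 + \left(-2 + X\right) = -11 + X$)
$t^{2}{\left(-7 \right)} = \left(-11 - 7\right)^{2} = \left(-18\right)^{2} = 324$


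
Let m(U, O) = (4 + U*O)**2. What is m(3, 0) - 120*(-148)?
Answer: 17776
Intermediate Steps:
m(U, O) = (4 + O*U)**2
m(3, 0) - 120*(-148) = (4 + 0*3)**2 - 120*(-148) = (4 + 0)**2 + 17760 = 4**2 + 17760 = 16 + 17760 = 17776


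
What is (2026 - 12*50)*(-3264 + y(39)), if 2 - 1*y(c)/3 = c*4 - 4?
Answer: -5296164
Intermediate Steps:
y(c) = 18 - 12*c (y(c) = 6 - 3*(c*4 - 4) = 6 - 3*(4*c - 4) = 6 - 3*(-4 + 4*c) = 6 + (12 - 12*c) = 18 - 12*c)
(2026 - 12*50)*(-3264 + y(39)) = (2026 - 12*50)*(-3264 + (18 - 12*39)) = (2026 - 600)*(-3264 + (18 - 468)) = 1426*(-3264 - 450) = 1426*(-3714) = -5296164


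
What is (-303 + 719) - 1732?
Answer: -1316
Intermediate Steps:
(-303 + 719) - 1732 = 416 - 1732 = -1316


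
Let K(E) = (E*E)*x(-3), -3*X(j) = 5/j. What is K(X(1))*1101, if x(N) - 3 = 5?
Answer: 73400/3 ≈ 24467.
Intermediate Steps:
X(j) = -5/(3*j)
x(N) = 8 (x(N) = 3 + 5 = 8)
K(E) = 8*E**2 (K(E) = (E*E)*8 = E**2*8 = 8*E**2)
K(X(1))*1101 = (8*(-5/3/1)**2)*1101 = (8*(-5/3*1)**2)*1101 = (8*(-5/3)**2)*1101 = (8*(25/9))*1101 = (200/9)*1101 = 73400/3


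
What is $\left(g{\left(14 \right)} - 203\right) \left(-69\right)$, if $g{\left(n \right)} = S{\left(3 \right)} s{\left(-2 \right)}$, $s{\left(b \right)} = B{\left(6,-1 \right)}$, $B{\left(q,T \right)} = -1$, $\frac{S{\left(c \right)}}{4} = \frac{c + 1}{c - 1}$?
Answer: $14559$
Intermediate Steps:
$S{\left(c \right)} = \frac{4 \left(1 + c\right)}{-1 + c}$ ($S{\left(c \right)} = 4 \frac{c + 1}{c - 1} = 4 \frac{1 + c}{-1 + c} = \frac{4 \left(1 + c\right)}{-1 + c}$)
$s{\left(b \right)} = -1$
$g{\left(n \right)} = -8$ ($g{\left(n \right)} = \frac{4 \left(1 + 3\right)}{-1 + 3} \left(-1\right) = 4 \cdot \frac{1}{2} \cdot 4 \left(-1\right) = 8 \left(-1\right) = -8$)
$\left(g{\left(14 \right)} - 203\right) \left(-69\right) = \left(-8 - 203\right) \left(-69\right) = \left(-211\right) \left(-69\right) = 14559$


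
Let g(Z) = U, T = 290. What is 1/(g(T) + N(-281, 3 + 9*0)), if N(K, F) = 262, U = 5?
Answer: 1/267 ≈ 0.0037453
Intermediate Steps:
g(Z) = 5
1/(g(T) + N(-281, 3 + 9*0)) = 1/(5 + 262) = 1/267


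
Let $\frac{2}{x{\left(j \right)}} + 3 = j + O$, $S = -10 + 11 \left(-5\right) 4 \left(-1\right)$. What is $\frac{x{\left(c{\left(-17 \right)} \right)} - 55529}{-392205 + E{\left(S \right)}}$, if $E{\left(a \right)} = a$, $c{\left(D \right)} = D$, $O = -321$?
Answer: $\frac{6311797}{44556765} \approx 0.14166$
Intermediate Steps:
$S = 210$ ($S = -10 + 11 \left(\left(-20\right) \left(-1\right)\right) = -10 + 11 \cdot 20 = -10 + 220 = 210$)
$x{\left(j \right)} = \frac{2}{-324 + j}$ ($x{\left(j \right)} = \frac{2}{-3 + \left(j - 321\right)} = \frac{2}{-3 + \left(-321 + j\right)} = \frac{2}{-324 + j}$)
$\frac{x{\left(c{\left(-17 \right)} \right)} - 55529}{-392205 + E{\left(S \right)}} = \frac{\frac{2}{-324 - 17} - 55529}{-392205 + 210} = \frac{\frac{2}{-341} - 55529}{-391995} = \left(2 \left(- \frac{1}{341}\right) - 55529\right) \left(- \frac{1}{391995}\right) = \left(- \frac{2}{341} - 55529\right) \left(- \frac{1}{391995}\right) = \left(- \frac{18935391}{341}\right) \left(- \frac{1}{391995}\right) = \frac{6311797}{44556765}$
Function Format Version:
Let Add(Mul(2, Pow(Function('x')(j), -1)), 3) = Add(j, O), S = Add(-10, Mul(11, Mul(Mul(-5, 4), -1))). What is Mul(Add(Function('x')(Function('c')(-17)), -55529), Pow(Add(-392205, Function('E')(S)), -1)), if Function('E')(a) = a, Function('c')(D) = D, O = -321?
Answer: Rational(6311797, 44556765) ≈ 0.14166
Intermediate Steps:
S = 210 (S = Add(-10, Mul(11, Mul(-20, -1))) = Add(-10, Mul(11, 20)) = Add(-10, 220) = 210)
Function('x')(j) = Mul(2, Pow(Add(-324, j), -1)) (Function('x')(j) = Mul(2, Pow(Add(-3, Add(j, -321)), -1)) = Mul(2, Pow(Add(-3, Add(-321, j)), -1)) = Mul(2, Pow(Add(-324, j), -1)))
Mul(Add(Function('x')(Function('c')(-17)), -55529), Pow(Add(-392205, Function('E')(S)), -1)) = Mul(Add(Mul(2, Pow(Add(-324, -17), -1)), -55529), Pow(Add(-392205, 210), -1)) = Mul(Add(Mul(2, Pow(-341, -1)), -55529), Pow(-391995, -1)) = Mul(Add(Mul(2, Rational(-1, 341)), -55529), Rational(-1, 391995)) = Mul(Add(Rational(-2, 341), -55529), Rational(-1, 391995)) = Mul(Rational(-18935391, 341), Rational(-1, 391995)) = Rational(6311797, 44556765)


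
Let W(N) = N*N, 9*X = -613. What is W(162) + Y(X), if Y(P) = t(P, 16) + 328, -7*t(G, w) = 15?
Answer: 185989/7 ≈ 26570.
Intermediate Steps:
X = -613/9 (X = (⅑)*(-613) = -613/9 ≈ -68.111)
t(G, w) = -15/7 (t(G, w) = -⅐*15 = -15/7)
Y(P) = 2281/7 (Y(P) = -15/7 + 328 = 2281/7)
W(N) = N²
W(162) + Y(X) = 162² + 2281/7 = 26244 + 2281/7 = 185989/7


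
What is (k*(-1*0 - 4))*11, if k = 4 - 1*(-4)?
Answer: -352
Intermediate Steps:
k = 8 (k = 4 + 4 = 8)
(k*(-1*0 - 4))*11 = (8*(-1*0 - 4))*11 = (8*(0 - 4))*11 = (8*(-4))*11 = -32*11 = -352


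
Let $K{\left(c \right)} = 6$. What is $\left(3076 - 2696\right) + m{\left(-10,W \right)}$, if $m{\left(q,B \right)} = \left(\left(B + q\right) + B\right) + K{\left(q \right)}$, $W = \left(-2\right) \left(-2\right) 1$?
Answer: $384$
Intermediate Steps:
$W = 4$ ($W = 4 \cdot 1 = 4$)
$m{\left(q,B \right)} = 6 + q + 2 B$ ($m{\left(q,B \right)} = \left(\left(B + q\right) + B\right) + 6 = \left(q + 2 B\right) + 6 = 6 + q + 2 B$)
$\left(3076 - 2696\right) + m{\left(-10,W \right)} = \left(3076 - 2696\right) + \left(6 - 10 + 2 \cdot 4\right) = 380 + \left(6 - 10 + 8\right) = 380 + 4 = 384$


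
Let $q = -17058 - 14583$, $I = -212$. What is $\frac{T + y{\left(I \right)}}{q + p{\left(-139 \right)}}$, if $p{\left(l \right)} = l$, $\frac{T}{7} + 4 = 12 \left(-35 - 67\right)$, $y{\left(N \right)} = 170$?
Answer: $\frac{4213}{15890} \approx 0.26514$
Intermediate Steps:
$T = -8596$ ($T = -28 + 7 \cdot 12 \left(-35 - 67\right) = -28 + 7 \cdot 12 \left(-102\right) = -28 + 7 \left(-1224\right) = -28 - 8568 = -8596$)
$q = -31641$
$\frac{T + y{\left(I \right)}}{q + p{\left(-139 \right)}} = \frac{-8596 + 170}{-31641 - 139} = - \frac{8426}{-31780} = \left(-8426\right) \left(- \frac{1}{31780}\right) = \frac{4213}{15890}$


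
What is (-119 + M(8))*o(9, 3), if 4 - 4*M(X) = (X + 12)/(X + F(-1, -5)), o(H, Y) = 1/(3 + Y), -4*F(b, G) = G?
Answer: -731/37 ≈ -19.757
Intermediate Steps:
F(b, G) = -G/4
M(X) = 1 - (12 + X)/(4*(5/4 + X)) (M(X) = 1 - (X + 12)/(4*(X - 1/4*(-5))) = 1 - (12 + X)/(4*(X + 5/4)) = 1 - (12 + X)/(4*(5/4 + X)))
(-119 + M(8))*o(9, 3) = (-119 + (-7 + 3*8)/(5 + 4*8))/(3 + 3) = (-119 + (-7 + 24)/(5 + 32))/6 = (-119 + 17/37)*(1/6) = -4386/37*1/6 = -731/37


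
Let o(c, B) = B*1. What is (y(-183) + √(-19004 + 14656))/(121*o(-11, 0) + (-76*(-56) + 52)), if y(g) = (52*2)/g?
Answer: -26/197091 + I*√1087/2154 ≈ -0.00013192 + 0.015306*I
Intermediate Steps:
o(c, B) = B
y(g) = 104/g
(y(-183) + √(-19004 + 14656))/(121*o(-11, 0) + (-76*(-56) + 52)) = (104/(-183) + √(-19004 + 14656))/(121*0 + (-76*(-56) + 52)) = (104*(-1/183) + √(-4348))/(0 + (4256 + 52)) = (-104/183 + 2*I*√1087)/(0 + 4308) = (-104/183 + 2*I*√1087)/4308 = (-104/183 + 2*I*√1087)*(1/4308) = -26/197091 + I*√1087/2154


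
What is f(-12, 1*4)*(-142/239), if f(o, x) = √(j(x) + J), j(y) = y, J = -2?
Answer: -142*√2/239 ≈ -0.84024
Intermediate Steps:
f(o, x) = √(-2 + x) (f(o, x) = √(x - 2) = √(-2 + x))
f(-12, 1*4)*(-142/239) = √(-2 + 1*4)*(-142/239) = √(-2 + 4)*(-142*1/239) = √2*(-142/239) = -142*√2/239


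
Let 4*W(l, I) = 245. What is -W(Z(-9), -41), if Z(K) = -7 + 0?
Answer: -245/4 ≈ -61.250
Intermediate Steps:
Z(K) = -7
W(l, I) = 245/4 (W(l, I) = (¼)*245 = 245/4)
-W(Z(-9), -41) = -1*245/4 = -245/4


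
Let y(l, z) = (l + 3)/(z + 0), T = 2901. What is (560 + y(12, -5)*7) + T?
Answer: 3440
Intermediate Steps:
y(l, z) = (3 + l)/z
(560 + y(12, -5)*7) + T = (560 + ((3 + 12)/(-5))*7) + 2901 = (560 - ⅕*15*7) + 2901 = (560 - 3*7) + 2901 = (560 - 21) + 2901 = 539 + 2901 = 3440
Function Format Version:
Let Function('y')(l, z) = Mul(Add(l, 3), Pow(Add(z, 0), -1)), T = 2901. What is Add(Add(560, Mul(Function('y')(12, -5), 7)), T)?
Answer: 3440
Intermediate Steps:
Function('y')(l, z) = Mul(Pow(z, -1), Add(3, l)) (Function('y')(l, z) = Mul(Add(3, l), Pow(z, -1)) = Mul(Pow(z, -1), Add(3, l)))
Add(Add(560, Mul(Function('y')(12, -5), 7)), T) = Add(Add(560, Mul(Mul(Pow(-5, -1), Add(3, 12)), 7)), 2901) = Add(Add(560, Mul(Mul(Rational(-1, 5), 15), 7)), 2901) = Add(Add(560, Mul(-3, 7)), 2901) = Add(Add(560, -21), 2901) = Add(539, 2901) = 3440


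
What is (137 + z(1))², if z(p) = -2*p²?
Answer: 18225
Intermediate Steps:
(137 + z(1))² = (137 - 2*1²)² = (137 - 2*1)² = (137 - 2)² = 135² = 18225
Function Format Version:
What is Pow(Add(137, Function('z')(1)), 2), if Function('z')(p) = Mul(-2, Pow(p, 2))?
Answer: 18225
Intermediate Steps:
Pow(Add(137, Function('z')(1)), 2) = Pow(Add(137, Mul(-2, Pow(1, 2))), 2) = Pow(Add(137, Mul(-2, 1)), 2) = Pow(Add(137, -2), 2) = Pow(135, 2) = 18225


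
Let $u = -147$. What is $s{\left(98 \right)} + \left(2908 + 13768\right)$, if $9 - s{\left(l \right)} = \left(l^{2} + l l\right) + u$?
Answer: $-2376$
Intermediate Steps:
$s{\left(l \right)} = 156 - 2 l^{2}$ ($s{\left(l \right)} = 9 - \left(\left(l^{2} + l l\right) - 147\right) = 9 - \left(\left(l^{2} + l^{2}\right) - 147\right) = 9 - \left(2 l^{2} - 147\right) = 9 - \left(-147 + 2 l^{2}\right) = 156 - 2 l^{2}$)
$s{\left(98 \right)} + \left(2908 + 13768\right) = \left(156 - 2 \cdot 98^{2}\right) + \left(2908 + 13768\right) = \left(156 - 19208\right) + 16676 = -19052 + 16676 = -2376$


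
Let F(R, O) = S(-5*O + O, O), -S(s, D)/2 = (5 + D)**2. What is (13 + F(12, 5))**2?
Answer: 34969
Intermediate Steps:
S(s, D) = -2*(5 + D)**2
F(R, O) = -2*(5 + O)**2
(13 + F(12, 5))**2 = (13 - 2*(5 + 5)**2)**2 = (13 - 2*10**2)**2 = (13 - 2*100)**2 = (13 - 200)**2 = (-187)**2 = 34969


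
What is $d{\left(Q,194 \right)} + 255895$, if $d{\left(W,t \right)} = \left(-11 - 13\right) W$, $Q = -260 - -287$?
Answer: $255247$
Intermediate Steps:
$Q = 27$ ($Q = -260 + 287 = 27$)
$d{\left(W,t \right)} = - 24 W$
$d{\left(Q,194 \right)} + 255895 = \left(-24\right) 27 + 255895 = -648 + 255895 = 255247$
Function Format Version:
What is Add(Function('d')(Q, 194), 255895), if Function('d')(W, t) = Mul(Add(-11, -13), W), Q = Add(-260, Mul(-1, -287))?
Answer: 255247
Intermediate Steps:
Q = 27 (Q = Add(-260, 287) = 27)
Function('d')(W, t) = Mul(-24, W)
Add(Function('d')(Q, 194), 255895) = Add(Mul(-24, 27), 255895) = Add(-648, 255895) = 255247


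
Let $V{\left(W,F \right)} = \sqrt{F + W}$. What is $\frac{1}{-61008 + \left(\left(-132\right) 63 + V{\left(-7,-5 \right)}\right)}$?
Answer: $- \frac{5777}{400484749} - \frac{i \sqrt{3}}{2402908494} \approx -1.4425 \cdot 10^{-5} - 7.2081 \cdot 10^{-10} i$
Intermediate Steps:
$\frac{1}{-61008 + \left(\left(-132\right) 63 + V{\left(-7,-5 \right)}\right)} = \frac{1}{-61008 + \left(\left(-132\right) 63 + \sqrt{-5 - 7}\right)} = \frac{1}{-61008 - \left(8316 - \sqrt{-12}\right)} = \frac{1}{-61008 - \left(8316 - 2 i \sqrt{3}\right)} = \frac{1}{-69324 + 2 i \sqrt{3}}$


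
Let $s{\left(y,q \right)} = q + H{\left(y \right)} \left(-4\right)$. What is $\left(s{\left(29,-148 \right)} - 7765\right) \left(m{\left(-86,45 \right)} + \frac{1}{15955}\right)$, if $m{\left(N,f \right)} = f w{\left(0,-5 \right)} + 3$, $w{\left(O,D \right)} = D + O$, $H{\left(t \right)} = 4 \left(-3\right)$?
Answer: $\frac{5571580157}{3191} \approx 1.746 \cdot 10^{6}$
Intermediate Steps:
$H{\left(t \right)} = -12$
$s{\left(y,q \right)} = 48 + q$ ($s{\left(y,q \right)} = q - -48 = q + 48 = 48 + q$)
$m{\left(N,f \right)} = 3 - 5 f$ ($m{\left(N,f \right)} = f \left(-5 + 0\right) + 3 = f \left(-5\right) + 3 = - 5 f + 3 = 3 - 5 f$)
$\left(s{\left(29,-148 \right)} - 7765\right) \left(m{\left(-86,45 \right)} + \frac{1}{15955}\right) = \left(\left(48 - 148\right) - 7765\right) \left(\left(3 - 225\right) + \frac{1}{15955}\right) = \left(-100 - 7765\right) \left(\left(3 - 225\right) + \frac{1}{15955}\right) = - 7865 \left(-222 + \frac{1}{15955}\right) = \left(-7865\right) \left(- \frac{3542009}{15955}\right) = \frac{5571580157}{3191}$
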